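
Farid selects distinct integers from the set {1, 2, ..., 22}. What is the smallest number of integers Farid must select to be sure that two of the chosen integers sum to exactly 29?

Group the elements by complementary pair {x, 29−x}: {7,22}, {8,21}, {9,20}, …, giving 8 two-element pairs and 6 integers whose partner 29−x falls outside [1,22].
By pigeonhole, treating each of those 14 groups as a pigeonhole, one can pick one integer per group — 14 integers — with no two summing to 29.
The 15th integer lands in an occupied pair, forcing a sum of 29.

15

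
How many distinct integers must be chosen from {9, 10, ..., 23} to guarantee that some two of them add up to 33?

9

Two chosen integers sum to 33 exactly when both halves of some pair {x, 33−x} with 10 ≤ x ≤ 33−x ≤ 23 are chosen — 7 such pairs.
The remaining 1 element (those with no distinct partner in range) can never complete a 33-sum, so the worst case takes all of them and one from each pair: 1 + 7 = 8.
Pigeonhole: the 9th integer has to be the second member of some pair, so 8 + 1 = 9.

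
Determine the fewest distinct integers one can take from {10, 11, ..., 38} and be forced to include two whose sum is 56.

20

A set avoiding the sum 56 can contain at most one of each pair {x, 56−x}, plus the 9 elements whose complement lies outside the range or equal to its own complement.
The integers 10, …, 28 (19 of them) are such a set: any two sum to at least 10+11 = 21 and at most 27+28 = 55 < 56.
Any 20th integer completes one of the 10 pairs, so 20 choices force a sum of 56.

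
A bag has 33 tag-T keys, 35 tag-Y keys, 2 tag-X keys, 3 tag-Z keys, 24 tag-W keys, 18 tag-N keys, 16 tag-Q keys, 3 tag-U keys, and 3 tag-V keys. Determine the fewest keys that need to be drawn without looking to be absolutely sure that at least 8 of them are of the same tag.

Pigeonhole: the 9 tags are the holes; the keys drawn are the pigeons.
To avoid 8 of any one tag, the worst case takes at most 7 of each tag, or every key of a tag that has fewer than 7.
That gives 7 + 7 + 2 + 3 + 7 + 7 + 7 + 3 + 3 = 46 keys with no tag reaching 8.
The next key forces some tag to 8, so 46 + 1 = 47.

47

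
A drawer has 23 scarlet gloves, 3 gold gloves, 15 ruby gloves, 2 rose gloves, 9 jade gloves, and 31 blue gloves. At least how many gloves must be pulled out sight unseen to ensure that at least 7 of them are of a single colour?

By the pigeonhole principle, put each drawn glove into a box by colour. The largest draw with every box below 7 takes min(count, 6) from each colour; colours with fewer than 6 contribute all they have.
Σ min(cᵢ, 6) = 6 + 3 + 6 + 2 + 6 + 6 = 29.
Draw number 29 + 1 = 30 must push one box to 7.

30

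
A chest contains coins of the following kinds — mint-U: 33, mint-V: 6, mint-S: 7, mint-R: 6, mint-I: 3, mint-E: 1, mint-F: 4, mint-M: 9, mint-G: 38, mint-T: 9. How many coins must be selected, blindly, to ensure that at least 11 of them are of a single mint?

66

By pigeonhole, put each drawn coin into a box by mint. The largest draw with every box below 11 takes min(count, 10) from each mint; mints with fewer than 10 contribute all they have.
Σ min(cᵢ, 10) = 10 + 6 + 7 + 6 + 3 + 1 + 4 + 9 + 10 + 9 = 65.
Draw number 65 + 1 = 66 must push one box to 11.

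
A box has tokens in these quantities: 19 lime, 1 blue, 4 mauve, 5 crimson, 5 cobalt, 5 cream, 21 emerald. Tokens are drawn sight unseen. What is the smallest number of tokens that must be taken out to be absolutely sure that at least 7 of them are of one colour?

33

The 7 colours are the holes; the tokens drawn are the pigeons.
To avoid 7 of any one colour, the worst case takes at most 6 of each colour, or every token of a colour that has fewer than 6.
That gives 6 + 1 + 4 + 5 + 5 + 5 + 6 = 32 tokens with no colour reaching 7.
The next token forces some colour to 7, so 32 + 1 = 33.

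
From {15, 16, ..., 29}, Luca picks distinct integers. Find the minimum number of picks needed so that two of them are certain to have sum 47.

10

Group the elements by complementary pair {x, 47−x}: {18,29}, {19,28}, {20,27}, …, giving 6 two-element pairs and 3 integers whose partner 47−x falls outside [15,29].
By pigeonhole, treating each of those 9 groups as a pigeonhole, one can pick one integer per group — 9 integers — with no two summing to 47.
The 10th integer lands in an occupied pair, forcing a sum of 47.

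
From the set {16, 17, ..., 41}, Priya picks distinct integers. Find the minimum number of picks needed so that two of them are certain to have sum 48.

Group the elements by complementary pair {x, 48−x}: {16,32}, {17,31}, {18,30}, …, giving 8 two-element pairs, the single value 24 (it cannot pair with itself since the integers are distinct), and 9 integers whose partner 48−x falls outside [16,41].
By pigeonhole, treating each of those 18 groups as a pigeonhole, one can pick one integer per group — 18 integers — with no two summing to 48.
The 19th integer lands in an occupied pair, forcing a sum of 48.

19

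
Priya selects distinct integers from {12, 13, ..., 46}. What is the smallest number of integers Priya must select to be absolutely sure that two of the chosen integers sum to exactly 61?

20

Two chosen integers sum to 61 exactly when both halves of some pair {x, 61−x} with 15 ≤ x ≤ 61−x ≤ 46 are chosen — 16 such pairs.
The remaining 3 elements (those with no distinct partner in range) can never complete a 61-sum, so the worst case takes all of them and one from each pair: 3 + 16 = 19.
By pigeonhole, the 20th integer has to be the second member of some pair, so 19 + 1 = 20.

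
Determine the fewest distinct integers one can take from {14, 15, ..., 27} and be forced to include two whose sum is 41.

8

Group the elements by complementary pair {x, 41−x}: {14,27}, {15,26}, {16,25}, …, giving 7 two-element pairs.
By the pigeonhole principle, treating each of those 7 groups as a pigeonhole, one can pick one integer per group — 7 integers — with no two summing to 41.
The 8th integer lands in an occupied pair, forcing a sum of 41.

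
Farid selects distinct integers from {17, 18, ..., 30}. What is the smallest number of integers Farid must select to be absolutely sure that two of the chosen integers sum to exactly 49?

9

Two chosen integers sum to 49 exactly when both halves of some pair {x, 49−x} with 19 ≤ x ≤ 49−x ≤ 30 are chosen — 6 such pairs.
The remaining 2 elements (those with no distinct partner in range) can never complete a 49-sum, so the worst case takes all of them and one from each pair: 2 + 6 = 8.
The 9th integer has to be the second member of some pair, so 8 + 1 = 9.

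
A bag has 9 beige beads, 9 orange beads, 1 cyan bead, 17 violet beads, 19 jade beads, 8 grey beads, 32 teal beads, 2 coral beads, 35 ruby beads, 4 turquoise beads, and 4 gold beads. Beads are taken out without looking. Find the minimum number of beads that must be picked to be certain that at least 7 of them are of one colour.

Put each drawn bead into a box by colour. The largest draw with every box below 7 takes min(count, 6) from each colour; colours with fewer than 6 contribute all they have.
Σ min(cᵢ, 6) = 6 + 6 + 1 + 6 + 6 + 6 + 6 + 2 + 6 + 4 + 4 = 53.
Draw number 53 + 1 = 54 must push one box to 7.

54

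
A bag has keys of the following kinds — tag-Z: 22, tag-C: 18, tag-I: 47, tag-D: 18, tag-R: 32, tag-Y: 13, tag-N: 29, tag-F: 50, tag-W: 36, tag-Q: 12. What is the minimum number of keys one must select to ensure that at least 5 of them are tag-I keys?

In the worst case for collecting tag-I keys, every non-tag-I key comes out first.
There are 22 + 18 + 18 + 32 + 13 + 29 + 50 + 36 + 12 = 230 non-tag-I keys altogether.
After those, each further key must be tag-I, so 230 + 5 = 235 draws guarantee 5 tag-I keys.

235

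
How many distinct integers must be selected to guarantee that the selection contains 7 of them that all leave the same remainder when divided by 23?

By the pigeonhole principle, the 23 residue classes mod 23 are the pigeonholes.
With 138 integers one could put 6 in each residue class and have no class reach 7.
The 139th integer pushes some class to 7, so 23·6 + 1 = 139.

139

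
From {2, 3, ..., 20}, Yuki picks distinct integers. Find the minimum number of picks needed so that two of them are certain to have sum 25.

A set avoiding the sum 25 can contain at most one of each pair {x, 25−x}, plus the 3 elements whose complement lies outside the range.
The integers 2, …, 12 (11 of them) are such a set: any two sum to at least 2+3 = 5 and at most 11+12 = 23 < 25.
By pigeonhole, any 12th integer completes one of the 8 pairs, so 12 choices force a sum of 25.

12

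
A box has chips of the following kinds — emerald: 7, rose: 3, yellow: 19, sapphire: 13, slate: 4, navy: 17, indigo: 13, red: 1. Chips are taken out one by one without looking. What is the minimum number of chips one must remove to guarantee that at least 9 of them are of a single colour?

48

An adversary could hand out at most 8 chips per colour (4 colours run out sooner): 7 + 3 + 8 + 8 + 4 + 8 + 8 + 1 = 47 chips and still no colour has 9.
By pigeonhole, one more chip lands in a colour already at 8, so 48 draws are enough and 47 are not.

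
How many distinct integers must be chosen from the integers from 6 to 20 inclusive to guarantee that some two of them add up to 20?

12

A set avoiding the sum 20 can contain at most one of each pair {x, 20−x}, plus the 7 elements whose complement lies outside the range or equal to its own complement.
The integers 10, …, 20 (11 of them) are such a set: any two sum to at least 10+11 = 21 > 20.
Any 12th integer completes one of the 4 pairs, so 12 choices force a sum of 20.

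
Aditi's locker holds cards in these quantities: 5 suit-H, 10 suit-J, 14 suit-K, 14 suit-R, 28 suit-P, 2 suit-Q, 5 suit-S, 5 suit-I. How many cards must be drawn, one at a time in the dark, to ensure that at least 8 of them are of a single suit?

46

Put each drawn card into a box by suit. The largest draw with every box below 8 takes min(count, 7) from each suit; suits with fewer than 7 contribute all they have.
Σ min(cᵢ, 7) = 5 + 7 + 7 + 7 + 7 + 2 + 5 + 5 = 45.
Draw number 45 + 1 = 46 must push one box to 8.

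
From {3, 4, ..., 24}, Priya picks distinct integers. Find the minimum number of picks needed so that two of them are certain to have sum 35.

16

A set avoiding the sum 35 can contain at most one of each pair {x, 35−x}, plus the 8 elements whose complement lies outside the range.
The integers 3, …, 17 (15 of them) are such a set: any two sum to at least 3+4 = 7 and at most 16+17 = 33 < 35.
Any 16th integer completes one of the 7 pairs, so 16 choices force a sum of 35.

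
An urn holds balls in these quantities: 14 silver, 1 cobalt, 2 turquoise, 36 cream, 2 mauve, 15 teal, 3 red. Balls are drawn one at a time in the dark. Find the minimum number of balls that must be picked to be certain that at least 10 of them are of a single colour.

By pigeonhole, the 7 colours are the holes; the balls drawn are the pigeons.
To avoid 10 of any one colour, the worst case takes at most 9 of each colour, or every ball of a colour that has fewer than 9.
That gives 9 + 1 + 2 + 9 + 2 + 9 + 3 = 35 balls with no colour reaching 10.
The next ball forces some colour to 10, so 35 + 1 = 36.

36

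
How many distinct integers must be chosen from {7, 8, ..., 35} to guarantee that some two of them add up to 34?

20

Two chosen integers sum to 34 exactly when both halves of some pair {x, 34−x} with 7 ≤ x ≤ 34−x ≤ 27 are chosen — 10 such pairs.
The remaining 9 elements (those with no distinct partner in range) can never complete a 34-sum, so the worst case takes all of them and one from each pair: 9 + 10 = 19.
By pigeonhole, the 20th integer has to be the second member of some pair, so 19 + 1 = 20.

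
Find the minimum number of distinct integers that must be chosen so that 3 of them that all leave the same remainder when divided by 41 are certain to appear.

By the pigeonhole principle, the 41 residue classes mod 41 are the pigeonholes.
With 82 integers one could put 2 in each residue class and have no class reach 3.
The 83rd integer pushes some class to 3, so 41·2 + 1 = 83.

83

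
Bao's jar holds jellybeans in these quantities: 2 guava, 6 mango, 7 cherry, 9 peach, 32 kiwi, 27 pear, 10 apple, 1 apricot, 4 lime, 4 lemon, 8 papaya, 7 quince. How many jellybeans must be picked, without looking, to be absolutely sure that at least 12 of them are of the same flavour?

Pigeonhole: the 12 flavours are the holes; the jellybeans drawn are the pigeons.
To avoid 12 of any one flavour, the worst case takes at most 11 of each flavour, or every jellybean of a flavour that has fewer than 11.
That gives 2 + 6 + 7 + 9 + 11 + 11 + 10 + 1 + 4 + 4 + 8 + 7 = 80 jellybeans with no flavour reaching 12.
The next jellybean forces some flavour to 12, so 80 + 1 = 81.

81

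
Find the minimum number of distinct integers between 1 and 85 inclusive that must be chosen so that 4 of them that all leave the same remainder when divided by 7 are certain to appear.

The 7 residue classes mod 7 are the pigeonholes.
With 21 integers one could put 3 in each residue class and have no class reach 4.
The 22nd integer pushes some class to 4, so 7·3 + 1 = 22.

22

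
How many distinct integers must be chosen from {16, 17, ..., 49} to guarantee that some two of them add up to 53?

Group the elements by complementary pair {x, 53−x}: {16,37}, {17,36}, {18,35}, …, giving 11 two-element pairs and 12 integers whose partner 53−x falls outside [16,49].
Treating each of those 23 groups as a pigeonhole, one can pick one integer per group — 23 integers — with no two summing to 53.
The 24th integer lands in an occupied pair, forcing a sum of 53.

24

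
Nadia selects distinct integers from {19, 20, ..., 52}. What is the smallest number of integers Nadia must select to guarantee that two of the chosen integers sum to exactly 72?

19

Two chosen integers sum to 72 exactly when both halves of some pair {x, 72−x} with 20 ≤ x ≤ 72−x ≤ 52 are chosen — 16 such pairs.
The remaining 2 elements (those with no distinct partner in range) can never complete a 72-sum, so the worst case takes all of them and one from each pair: 2 + 16 = 18.
The 19th integer has to be the second member of some pair, so 18 + 1 = 19.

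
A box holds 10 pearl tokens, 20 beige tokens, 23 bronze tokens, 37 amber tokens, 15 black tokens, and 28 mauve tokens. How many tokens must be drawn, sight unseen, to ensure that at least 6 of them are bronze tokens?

In the worst case for collecting bronze tokens, every non-bronze token comes out first.
There are 10 + 20 + 37 + 15 + 28 = 110 non-bronze tokens altogether.
After those, each further token must be bronze, so 110 + 6 = 116 draws guarantee 6 bronze tokens.

116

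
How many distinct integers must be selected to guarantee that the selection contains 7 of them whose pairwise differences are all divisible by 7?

43

Integers whose pairwise differences are multiples of 7 are exactly those sharing a remainder mod 7. The 7 residue classes mod 7 are the pigeonholes.
With 42 integers one could put 6 in each residue class and have no class reach 7.
The 43rd integer pushes some class to 7, so 7·6 + 1 = 43.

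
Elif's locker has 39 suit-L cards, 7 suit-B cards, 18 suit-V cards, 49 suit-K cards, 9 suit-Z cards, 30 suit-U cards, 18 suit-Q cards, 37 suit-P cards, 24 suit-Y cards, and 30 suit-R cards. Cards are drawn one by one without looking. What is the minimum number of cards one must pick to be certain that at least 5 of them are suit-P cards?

229

In the worst case for collecting suit-P cards, every non-suit-P card comes out first.
There are 39 + 7 + 18 + 49 + 9 + 30 + 18 + 24 + 30 = 224 non-suit-P cards altogether.
After those, each further card must be suit-P, so 224 + 5 = 229 draws guarantee 5 suit-P cards.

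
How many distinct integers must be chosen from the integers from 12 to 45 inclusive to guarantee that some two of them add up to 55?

19

A set avoiding the sum 55 can contain at most one of each pair {x, 55−x}, plus the 2 elements whose complement lies outside the range.
The integers 28, …, 45 (18 of them) are such a set: any two sum to at least 28+29 = 57 > 55.
By pigeonhole, any 19th integer completes one of the 16 pairs, so 19 choices force a sum of 55.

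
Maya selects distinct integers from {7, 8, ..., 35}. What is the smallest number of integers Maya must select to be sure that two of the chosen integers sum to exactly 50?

Group the elements by complementary pair {x, 50−x}: {15,35}, {16,34}, {17,33}, …, giving 10 two-element pairs, the single value 25 (it cannot pair with itself since the integers are distinct), and 8 integers whose partner 50−x falls outside [7,35].
Pigeonhole: treating each of those 19 groups as a pigeonhole, one can pick one integer per group — 19 integers — with no two summing to 50.
The 20th integer lands in an occupied pair, forcing a sum of 50.

20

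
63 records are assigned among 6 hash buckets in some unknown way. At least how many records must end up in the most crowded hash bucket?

The 6 hash buckets are the holes and the 63 records are the pigeons.
If every hash bucket held at most 10 records, the total would be at most 6 × 10 = 60, which is less than 63.
So some hash bucket holds at least ⌈63/6⌉ = 11 records.

11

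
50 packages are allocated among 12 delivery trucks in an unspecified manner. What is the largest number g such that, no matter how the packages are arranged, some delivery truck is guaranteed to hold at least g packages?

5

By pigeonhole, the 12 delivery trucks are the holes and the 50 packages are the pigeons.
If every delivery truck held at most 4 packages, the total would be at most 12 × 4 = 48, which is less than 50.
So some delivery truck holds at least ⌈50/12⌉ = 5 packages.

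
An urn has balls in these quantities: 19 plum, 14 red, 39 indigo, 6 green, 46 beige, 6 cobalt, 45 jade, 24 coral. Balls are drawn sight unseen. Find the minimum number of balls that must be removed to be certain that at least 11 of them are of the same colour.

73

An adversary could hand out at most 10 balls per colour (green, cobalt run out sooner): 10 + 10 + 10 + 6 + 10 + 6 + 10 + 10 = 72 balls and still no colour has 11.
By pigeonhole, one more ball lands in a colour already at 10, so 73 draws are enough and 72 are not.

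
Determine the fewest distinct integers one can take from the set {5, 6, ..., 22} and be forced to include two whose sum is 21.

13

Two chosen integers sum to 21 exactly when both halves of some pair {x, 21−x} with 5 ≤ x ≤ 21−x ≤ 16 are chosen — 6 such pairs.
The remaining 6 elements (those with no distinct partner in range) can never complete a 21-sum, so the worst case takes all of them and one from each pair: 6 + 6 = 12.
Pigeonhole: the 13th integer has to be the second member of some pair, so 12 + 1 = 13.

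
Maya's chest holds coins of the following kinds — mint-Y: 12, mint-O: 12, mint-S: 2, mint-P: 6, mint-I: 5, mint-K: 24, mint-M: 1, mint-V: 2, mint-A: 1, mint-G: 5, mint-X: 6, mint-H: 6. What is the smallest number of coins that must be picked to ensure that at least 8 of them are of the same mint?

56

Put each drawn coin into a box by mint. The largest draw with every box below 8 takes min(count, 7) from each mint; mints with fewer than 7 contribute all they have.
Σ min(cᵢ, 7) = 7 + 7 + 2 + 6 + 5 + 7 + 1 + 2 + 1 + 5 + 6 + 6 = 55.
Draw number 55 + 1 = 56 must push one box to 8.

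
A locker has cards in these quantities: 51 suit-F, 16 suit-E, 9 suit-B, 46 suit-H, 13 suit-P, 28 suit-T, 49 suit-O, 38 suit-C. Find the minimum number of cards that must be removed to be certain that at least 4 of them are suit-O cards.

In the worst case for collecting suit-O cards, every non-suit-O card comes out first.
There are 51 + 16 + 9 + 46 + 13 + 28 + 38 = 201 non-suit-O cards altogether.
After those, each further card must be suit-O, so 201 + 4 = 205 draws guarantee 4 suit-O cards.

205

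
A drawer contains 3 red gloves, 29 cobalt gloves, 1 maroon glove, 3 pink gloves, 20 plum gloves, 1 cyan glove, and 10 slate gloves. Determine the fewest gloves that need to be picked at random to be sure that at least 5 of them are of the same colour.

An adversary could hand out at most 4 gloves per colour (4 colours run out sooner): 3 + 4 + 1 + 3 + 4 + 1 + 4 = 20 gloves and still no colour has 5.
One more glove lands in a colour already at 4, so 21 draws are enough and 20 are not.

21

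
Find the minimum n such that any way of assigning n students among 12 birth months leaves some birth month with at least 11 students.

121

With 120 students one could put exactly 10 in each of the 12 birth months, and no birth month would reach 11.
One more student must land in a birth month that already has 10, giving it 11.
So 12 × 10 + 1 = 121 students are required.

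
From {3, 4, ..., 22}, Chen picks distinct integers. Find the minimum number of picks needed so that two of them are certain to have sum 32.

Group the elements by complementary pair {x, 32−x}: {10,22}, {11,21}, {12,20}, …, giving 6 two-element pairs, the single value 16 (it cannot pair with itself since the integers are distinct), and 7 integers whose partner 32−x falls outside [3,22].
By the pigeonhole principle, treating each of those 14 groups as a pigeonhole, one can pick one integer per group — 14 integers — with no two summing to 32.
The 15th integer lands in an occupied pair, forcing a sum of 32.

15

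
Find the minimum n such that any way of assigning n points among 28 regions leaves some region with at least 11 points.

With 280 points one could put exactly 10 in each of the 28 regions, and no region would reach 11.
Pigeonhole: one more point must land in a region that already has 10, giving it 11.
So 28 × 10 + 1 = 281 points are required.

281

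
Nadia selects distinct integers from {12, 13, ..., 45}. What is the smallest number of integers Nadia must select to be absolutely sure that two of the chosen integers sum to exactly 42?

26

Two chosen integers sum to 42 exactly when both halves of some pair {x, 42−x} with 12 ≤ x ≤ 42−x ≤ 30 are chosen — 9 such pairs.
The remaining 16 elements (those with no distinct partner in range) can never complete a 42-sum, so the worst case takes all of them and one from each pair: 16 + 9 = 25.
By the pigeonhole principle, the 26th integer has to be the second member of some pair, so 25 + 1 = 26.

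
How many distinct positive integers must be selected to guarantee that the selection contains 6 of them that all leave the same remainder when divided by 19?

96

The 19 residue classes mod 19 are the pigeonholes.
With 95 integers one could put 5 in each residue class and have no class reach 6.
The 96th integer pushes some class to 6, so 19·5 + 1 = 96.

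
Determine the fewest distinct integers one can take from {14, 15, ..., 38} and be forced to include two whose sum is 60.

A set avoiding the sum 60 can contain at most one of each pair {x, 60−x}, plus the 9 elements whose complement lies outside the range or equal to its own complement.
The integers 14, …, 30 (17 of them) are such a set: any two sum to at least 14+15 = 29 and at most 29+30 = 59 < 60.
Pigeonhole: any 18th integer completes one of the 8 pairs, so 18 choices force a sum of 60.

18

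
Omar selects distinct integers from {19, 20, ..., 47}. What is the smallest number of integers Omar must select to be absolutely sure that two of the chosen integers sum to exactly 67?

16

A set avoiding the sum 67 can contain at most one of each pair {x, 67−x}, plus the 1 element whose complement lies outside the range.
The integers 19, …, 33 (15 of them) are such a set: any two sum to at least 19+20 = 39 and at most 32+33 = 65 < 67.
Any 16th integer completes one of the 14 pairs, so 16 choices force a sum of 67.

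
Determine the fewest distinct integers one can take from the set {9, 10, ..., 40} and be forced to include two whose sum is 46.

19

Group the elements by complementary pair {x, 46−x}: {9,37}, {10,36}, {11,35}, …, giving 14 two-element pairs; the single value 23 (it cannot pair with itself since the integers are distinct); and 3 integers whose partner 46−x falls outside [9,40].
Treating each of those 18 groups as a pigeonhole, one can pick one integer per group — 18 integers — with no two summing to 46.
The 19th integer lands in an occupied pair, forcing a sum of 46.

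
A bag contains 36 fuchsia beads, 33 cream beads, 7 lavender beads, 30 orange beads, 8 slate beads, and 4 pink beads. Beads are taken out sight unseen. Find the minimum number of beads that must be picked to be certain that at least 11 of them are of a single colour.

Pigeonhole: put each drawn bead into a box by colour. The largest draw with every box below 11 takes min(count, 10) from each colour; colours with fewer than 10 contribute all they have.
Σ min(cᵢ, 10) = 10 + 10 + 7 + 10 + 8 + 4 = 49.
Draw number 49 + 1 = 50 must push one box to 11.

50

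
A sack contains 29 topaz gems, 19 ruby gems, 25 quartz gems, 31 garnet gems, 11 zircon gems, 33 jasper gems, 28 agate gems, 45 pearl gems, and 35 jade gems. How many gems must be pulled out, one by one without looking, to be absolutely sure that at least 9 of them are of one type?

73

An adversary could hand out at most 8 gems per type: 8 + 8 + 8 + 8 + 8 + 8 + 8 + 8 + 8 = 72 gems and still no type has 9.
By the pigeonhole principle, one more gem lands in a type already at 8, so 73 draws are enough and 72 are not.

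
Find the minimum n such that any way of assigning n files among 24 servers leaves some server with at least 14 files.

313

With 312 files one could put exactly 13 in each of the 24 servers, and no server would reach 14.
One more file must land in a server that already has 13, giving it 14.
So 24 × 13 + 1 = 313 files are required.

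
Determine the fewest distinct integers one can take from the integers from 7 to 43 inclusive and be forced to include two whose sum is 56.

23

Two chosen integers sum to 56 exactly when both halves of some pair {x, 56−x} with 13 ≤ x ≤ 56−x ≤ 43 are chosen — 15 such pairs.
The remaining 7 elements (those with no distinct partner in range) can never complete a 56-sum, so the worst case takes all of them and one from each pair: 7 + 15 = 22.
Pigeonhole: the 23rd integer has to be the second member of some pair, so 22 + 1 = 23.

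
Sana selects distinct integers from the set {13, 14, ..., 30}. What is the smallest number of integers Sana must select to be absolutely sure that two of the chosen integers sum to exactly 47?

12

Two chosen integers sum to 47 exactly when both halves of some pair {x, 47−x} with 17 ≤ x ≤ 47−x ≤ 30 are chosen — 7 such pairs.
The remaining 4 elements (those with no distinct partner in range) can never complete a 47-sum, so the worst case takes all of them and one from each pair: 4 + 7 = 11.
The 12th integer has to be the second member of some pair, so 11 + 1 = 12.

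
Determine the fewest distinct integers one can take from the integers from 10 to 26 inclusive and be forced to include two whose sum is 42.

Group the elements by complementary pair {x, 42−x}: {16,26}, {17,25}, {18,24}, …, giving 5 two-element pairs, the single value 21 (it cannot pair with itself since the integers are distinct), and 6 integers whose partner 42−x falls outside [10,26].
By the pigeonhole principle, treating each of those 12 groups as a pigeonhole, one can pick one integer per group — 12 integers — with no two summing to 42.
The 13th integer lands in an occupied pair, forcing a sum of 42.

13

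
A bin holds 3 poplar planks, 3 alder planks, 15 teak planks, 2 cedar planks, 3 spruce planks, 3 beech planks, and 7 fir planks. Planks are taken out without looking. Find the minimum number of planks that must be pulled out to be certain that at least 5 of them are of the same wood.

An adversary could hand out at most 4 planks per wood (5 woods run out sooner): 3 + 3 + 4 + 2 + 3 + 3 + 4 = 22 planks and still no wood has 5.
One more plank lands in a wood already at 4, so 23 draws are enough and 22 are not.

23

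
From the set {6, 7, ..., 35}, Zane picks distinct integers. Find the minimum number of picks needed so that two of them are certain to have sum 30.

A set avoiding the sum 30 can contain at most one of each pair {x, 30−x}, plus the 12 elements whose complement lies outside the range or equal to its own complement.
The integers 15, …, 35 (21 of them) are such a set: any two sum to at least 15+16 = 31 > 30.
By pigeonhole, any 22nd integer completes one of the 9 pairs, so 22 choices force a sum of 30.

22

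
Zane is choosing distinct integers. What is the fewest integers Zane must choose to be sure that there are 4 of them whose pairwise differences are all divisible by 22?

Integers whose pairwise differences are multiples of 22 are exactly those sharing a remainder mod 22. The 22 residue classes mod 22 are the pigeonholes.
With 66 integers one could put 3 in each residue class and have no class reach 4.
The 67th integer pushes some class to 4, so 22·3 + 1 = 67.

67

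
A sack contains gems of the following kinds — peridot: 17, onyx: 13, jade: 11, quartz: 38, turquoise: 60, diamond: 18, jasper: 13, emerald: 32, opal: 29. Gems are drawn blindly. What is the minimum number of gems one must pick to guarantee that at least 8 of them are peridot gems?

In the worst case for collecting peridot gems, every non-peridot gem comes out first.
There are 13 + 11 + 38 + 60 + 18 + 13 + 32 + 29 = 214 non-peridot gems altogether.
After those, each further gem must be peridot, so 214 + 8 = 222 draws guarantee 8 peridot gems.

222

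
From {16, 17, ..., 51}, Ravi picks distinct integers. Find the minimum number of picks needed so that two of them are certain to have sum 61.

Group the elements by complementary pair {x, 61−x}: {16,45}, {17,44}, {18,43}, …, giving 15 two-element pairs and 6 integers whose partner 61−x falls outside [16,51].
Treating each of those 21 groups as a pigeonhole, one can pick one integer per group — 21 integers — with no two summing to 61.
The 22nd integer lands in an occupied pair, forcing a sum of 61.

22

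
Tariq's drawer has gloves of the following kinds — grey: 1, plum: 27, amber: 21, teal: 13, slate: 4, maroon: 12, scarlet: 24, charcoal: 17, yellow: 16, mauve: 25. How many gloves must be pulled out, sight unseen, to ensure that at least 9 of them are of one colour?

The 10 colours are the holes; the gloves drawn are the pigeons.
To avoid 9 of any one colour, the worst case takes at most 8 of each colour, or every glove of a colour that has fewer than 8.
That gives 1 + 8 + 8 + 8 + 4 + 8 + 8 + 8 + 8 + 8 = 69 gloves with no colour reaching 9.
The next glove forces some colour to 9, so 69 + 1 = 70.

70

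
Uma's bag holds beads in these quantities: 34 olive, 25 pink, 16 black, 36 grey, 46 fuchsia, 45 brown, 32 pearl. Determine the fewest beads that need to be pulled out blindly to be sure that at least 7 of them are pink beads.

216

In the worst case for collecting pink beads, every non-pink bead comes out first.
There are 34 + 16 + 36 + 46 + 45 + 32 = 209 non-pink beads altogether.
After those, each further bead must be pink, so 209 + 7 = 216 draws guarantee 7 pink beads.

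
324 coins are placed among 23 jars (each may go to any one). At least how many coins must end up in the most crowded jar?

The 23 jars are the holes and the 324 coins are the pigeons.
If every jar held at most 14 coins, the total would be at most 23 × 14 = 322, which is less than 324.
So some jar holds at least ⌈324/23⌉ = 15 coins.

15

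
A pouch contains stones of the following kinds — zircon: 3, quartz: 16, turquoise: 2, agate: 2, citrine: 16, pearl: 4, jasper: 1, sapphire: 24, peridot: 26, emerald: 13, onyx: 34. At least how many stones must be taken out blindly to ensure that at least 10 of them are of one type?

By pigeonhole, put each drawn stone into a box by type. The largest draw with every box below 10 takes min(count, 9) from each type; types with fewer than 9 contribute all they have.
Σ min(cᵢ, 9) = 3 + 9 + 2 + 2 + 9 + 4 + 1 + 9 + 9 + 9 + 9 = 66.
Draw number 66 + 1 = 67 must push one box to 10.

67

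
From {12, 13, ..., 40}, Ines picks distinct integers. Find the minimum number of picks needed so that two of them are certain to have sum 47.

Two chosen integers sum to 47 exactly when both halves of some pair {x, 47−x} with 12 ≤ x ≤ 47−x ≤ 35 are chosen — 12 such pairs.
The remaining 5 elements (those with no distinct partner in range) can never complete a 47-sum, so the worst case takes all of them and one from each pair: 5 + 12 = 17.
The 18th integer has to be the second member of some pair, so 17 + 1 = 18.

18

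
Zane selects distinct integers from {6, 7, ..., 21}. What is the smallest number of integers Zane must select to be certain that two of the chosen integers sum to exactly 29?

Two chosen integers sum to 29 exactly when both halves of some pair {x, 29−x} with 8 ≤ x ≤ 29−x ≤ 21 are chosen — 7 such pairs.
The remaining 2 elements (those with no distinct partner in range) can never complete a 29-sum, so the worst case takes all of them and one from each pair: 2 + 7 = 9.
By pigeonhole, the 10th integer has to be the second member of some pair, so 9 + 1 = 10.

10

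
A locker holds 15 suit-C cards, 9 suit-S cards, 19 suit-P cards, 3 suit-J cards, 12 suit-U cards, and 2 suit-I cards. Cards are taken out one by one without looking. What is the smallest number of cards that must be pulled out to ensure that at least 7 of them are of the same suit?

30

An adversary could hand out at most 6 cards per suit (suit-J, suit-I run out sooner): 6 + 6 + 6 + 3 + 6 + 2 = 29 cards and still no suit has 7.
By the pigeonhole principle, one more card lands in a suit already at 6, so 30 draws are enough and 29 are not.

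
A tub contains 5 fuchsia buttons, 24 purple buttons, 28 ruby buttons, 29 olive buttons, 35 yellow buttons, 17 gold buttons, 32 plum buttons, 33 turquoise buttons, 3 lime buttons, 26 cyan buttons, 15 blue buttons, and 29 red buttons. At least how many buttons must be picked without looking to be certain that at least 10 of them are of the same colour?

By pigeonhole, the 12 colours are the holes; the buttons drawn are the pigeons.
To avoid 10 of any one colour, the worst case takes at most 9 of each colour, or every button of a colour that has fewer than 9.
That gives 5 + 9 + 9 + 9 + 9 + 9 + 9 + 9 + 3 + 9 + 9 + 9 = 98 buttons with no colour reaching 10.
The next button forces some colour to 10, so 98 + 1 = 99.

99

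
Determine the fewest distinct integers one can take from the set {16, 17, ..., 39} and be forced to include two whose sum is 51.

Two chosen integers sum to 51 exactly when both halves of some pair {x, 51−x} with 16 ≤ x ≤ 51−x ≤ 35 are chosen — 10 such pairs.
The remaining 4 elements (those with no distinct partner in range) can never complete a 51-sum, so the worst case takes all of them and one from each pair: 4 + 10 = 14.
By the pigeonhole principle, the 15th integer has to be the second member of some pair, so 14 + 1 = 15.

15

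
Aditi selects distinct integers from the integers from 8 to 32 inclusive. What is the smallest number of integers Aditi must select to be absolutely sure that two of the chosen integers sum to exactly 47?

17

Group the elements by complementary pair {x, 47−x}: {15,32}, {16,31}, {17,30}, …, giving 9 two-element pairs and 7 integers whose partner 47−x falls outside [8,32].
Pigeonhole: treating each of those 16 groups as a pigeonhole, one can pick one integer per group — 16 integers — with no two summing to 47.
The 17th integer lands in an occupied pair, forcing a sum of 47.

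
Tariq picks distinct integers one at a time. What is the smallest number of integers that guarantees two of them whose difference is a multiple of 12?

13

Integers whose pairwise differences are multiples of 12 are exactly those sharing a remainder mod 12. Pigeonhole: the 12 residue classes mod 12 are the pigeonholes.
With 12 integers one could put 1 in each residue class and have no class reach 2.
The 13th integer pushes some class to 2, so 12·1 + 1 = 13.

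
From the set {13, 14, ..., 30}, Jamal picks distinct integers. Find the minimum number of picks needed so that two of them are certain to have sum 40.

Group the elements by complementary pair {x, 40−x}: {13,27}, {14,26}, {15,25}, …, giving 7 two-element pairs; the single value 20 (it cannot pair with itself since the integers are distinct); and 3 integers whose partner 40−x falls outside [13,30].
Treating each of those 11 groups as a pigeonhole, one can pick one integer per group — 11 integers — with no two summing to 40.
The 12th integer lands in an occupied pair, forcing a sum of 40.

12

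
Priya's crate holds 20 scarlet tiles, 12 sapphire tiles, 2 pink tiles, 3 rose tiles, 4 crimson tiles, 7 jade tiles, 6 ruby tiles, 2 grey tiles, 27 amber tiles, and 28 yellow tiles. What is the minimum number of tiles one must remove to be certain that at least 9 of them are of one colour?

57

An adversary could hand out at most 8 tiles per colour (6 colours run out sooner): 8 + 8 + 2 + 3 + 4 + 7 + 6 + 2 + 8 + 8 = 56 tiles and still no colour has 9.
Pigeonhole: one more tile lands in a colour already at 8, so 57 draws are enough and 56 are not.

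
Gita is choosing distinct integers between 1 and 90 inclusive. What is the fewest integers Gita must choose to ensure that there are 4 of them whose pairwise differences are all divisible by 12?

Integers whose pairwise differences are multiples of 12 are exactly those sharing a remainder mod 12. By the pigeonhole principle, the 12 residue classes mod 12 are the pigeonholes.
With 36 integers one could put 3 in each residue class and have no class reach 4.
The 37th integer pushes some class to 4, so 12·3 + 1 = 37.

37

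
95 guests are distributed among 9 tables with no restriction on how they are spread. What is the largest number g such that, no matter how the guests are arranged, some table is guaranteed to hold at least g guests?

11

By the pigeonhole principle, the 9 tables are the holes and the 95 guests are the pigeons.
If every table held at most 10 guests, the total would be at most 9 × 10 = 90, which is less than 95.
So some table holds at least ⌈95/9⌉ = 11 guests.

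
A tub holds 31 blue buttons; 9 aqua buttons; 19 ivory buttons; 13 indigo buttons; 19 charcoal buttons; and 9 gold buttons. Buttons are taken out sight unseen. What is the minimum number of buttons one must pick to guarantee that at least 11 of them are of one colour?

59

Put each drawn button into a box by colour. The largest draw with every box below 11 takes min(count, 10) from each colour; colours with fewer than 10 contribute all they have.
Σ min(cᵢ, 10) = 10 + 9 + 10 + 10 + 10 + 9 = 58.
Draw number 58 + 1 = 59 must push one box to 11.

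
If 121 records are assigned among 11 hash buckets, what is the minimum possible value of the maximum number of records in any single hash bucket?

The 11 hash buckets are the holes and the 121 records are the pigeons.
If every hash bucket held at most 10 records, the total would be at most 11 × 10 = 110, which is less than 121.
So some hash bucket holds at least ⌈121/11⌉ = 11 records.

11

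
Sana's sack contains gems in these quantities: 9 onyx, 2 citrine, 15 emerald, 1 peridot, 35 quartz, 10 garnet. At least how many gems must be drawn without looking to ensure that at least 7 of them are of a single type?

An adversary could hand out at most 6 gems per type (citrine, peridot run out sooner): 6 + 2 + 6 + 1 + 6 + 6 = 27 gems and still no type has 7.
By pigeonhole, one more gem lands in a type already at 6, so 28 draws are enough and 27 are not.

28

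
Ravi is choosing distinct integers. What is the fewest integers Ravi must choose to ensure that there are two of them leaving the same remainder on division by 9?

10

The 9 residue classes mod 9 are the pigeonholes.
With 9 integers one could put 1 in each residue class and have no class reach 2.
The 10th integer pushes some class to 2, so 9·1 + 1 = 10.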